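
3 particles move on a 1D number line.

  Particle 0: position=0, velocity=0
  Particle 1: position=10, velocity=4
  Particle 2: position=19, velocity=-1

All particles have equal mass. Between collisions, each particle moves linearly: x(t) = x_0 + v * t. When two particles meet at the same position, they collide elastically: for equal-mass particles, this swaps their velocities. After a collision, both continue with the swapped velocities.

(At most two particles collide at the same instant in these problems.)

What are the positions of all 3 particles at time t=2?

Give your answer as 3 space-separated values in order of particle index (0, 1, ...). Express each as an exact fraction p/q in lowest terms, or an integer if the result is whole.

Answer: 0 17 18

Derivation:
Collision at t=9/5: particles 1 and 2 swap velocities; positions: p0=0 p1=86/5 p2=86/5; velocities now: v0=0 v1=-1 v2=4
Advance to t=2 (no further collisions before then); velocities: v0=0 v1=-1 v2=4; positions = 0 17 18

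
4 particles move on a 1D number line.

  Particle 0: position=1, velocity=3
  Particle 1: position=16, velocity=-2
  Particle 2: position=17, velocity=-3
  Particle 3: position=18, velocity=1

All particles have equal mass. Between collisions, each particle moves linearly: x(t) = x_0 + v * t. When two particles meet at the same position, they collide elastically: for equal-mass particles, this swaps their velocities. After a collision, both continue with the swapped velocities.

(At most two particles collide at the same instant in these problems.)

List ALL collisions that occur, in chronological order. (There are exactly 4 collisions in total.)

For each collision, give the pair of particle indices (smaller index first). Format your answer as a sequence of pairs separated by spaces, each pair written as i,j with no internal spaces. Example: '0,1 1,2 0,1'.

Answer: 1,2 0,1 1,2 2,3

Derivation:
Collision at t=1: particles 1 and 2 swap velocities; positions: p0=4 p1=14 p2=14 p3=19; velocities now: v0=3 v1=-3 v2=-2 v3=1
Collision at t=8/3: particles 0 and 1 swap velocities; positions: p0=9 p1=9 p2=32/3 p3=62/3; velocities now: v0=-3 v1=3 v2=-2 v3=1
Collision at t=3: particles 1 and 2 swap velocities; positions: p0=8 p1=10 p2=10 p3=21; velocities now: v0=-3 v1=-2 v2=3 v3=1
Collision at t=17/2: particles 2 and 3 swap velocities; positions: p0=-17/2 p1=-1 p2=53/2 p3=53/2; velocities now: v0=-3 v1=-2 v2=1 v3=3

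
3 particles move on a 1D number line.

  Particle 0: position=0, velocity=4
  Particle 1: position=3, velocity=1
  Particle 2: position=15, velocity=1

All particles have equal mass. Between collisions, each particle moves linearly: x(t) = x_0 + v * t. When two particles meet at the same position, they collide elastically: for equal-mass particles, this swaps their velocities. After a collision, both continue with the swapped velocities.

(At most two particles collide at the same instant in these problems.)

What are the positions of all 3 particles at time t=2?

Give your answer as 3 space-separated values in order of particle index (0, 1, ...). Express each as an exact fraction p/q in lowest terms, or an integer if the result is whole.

Collision at t=1: particles 0 and 1 swap velocities; positions: p0=4 p1=4 p2=16; velocities now: v0=1 v1=4 v2=1
Advance to t=2 (no further collisions before then); velocities: v0=1 v1=4 v2=1; positions = 5 8 17

Answer: 5 8 17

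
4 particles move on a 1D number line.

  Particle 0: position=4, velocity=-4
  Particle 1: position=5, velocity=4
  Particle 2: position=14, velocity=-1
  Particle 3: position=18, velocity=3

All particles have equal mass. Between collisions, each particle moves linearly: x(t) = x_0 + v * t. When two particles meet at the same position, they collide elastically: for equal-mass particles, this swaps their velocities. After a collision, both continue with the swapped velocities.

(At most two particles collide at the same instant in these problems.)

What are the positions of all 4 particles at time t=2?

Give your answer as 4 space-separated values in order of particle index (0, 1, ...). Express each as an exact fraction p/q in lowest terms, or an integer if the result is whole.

Answer: -4 12 13 24

Derivation:
Collision at t=9/5: particles 1 and 2 swap velocities; positions: p0=-16/5 p1=61/5 p2=61/5 p3=117/5; velocities now: v0=-4 v1=-1 v2=4 v3=3
Advance to t=2 (no further collisions before then); velocities: v0=-4 v1=-1 v2=4 v3=3; positions = -4 12 13 24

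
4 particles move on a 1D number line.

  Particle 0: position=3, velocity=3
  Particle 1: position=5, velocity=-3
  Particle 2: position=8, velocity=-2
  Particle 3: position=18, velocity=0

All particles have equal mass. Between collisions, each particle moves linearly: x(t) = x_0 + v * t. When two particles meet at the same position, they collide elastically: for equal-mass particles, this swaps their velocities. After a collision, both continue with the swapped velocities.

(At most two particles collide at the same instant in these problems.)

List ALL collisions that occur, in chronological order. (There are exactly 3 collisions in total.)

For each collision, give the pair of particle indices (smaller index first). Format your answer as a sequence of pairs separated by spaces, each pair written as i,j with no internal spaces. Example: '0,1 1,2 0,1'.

Collision at t=1/3: particles 0 and 1 swap velocities; positions: p0=4 p1=4 p2=22/3 p3=18; velocities now: v0=-3 v1=3 v2=-2 v3=0
Collision at t=1: particles 1 and 2 swap velocities; positions: p0=2 p1=6 p2=6 p3=18; velocities now: v0=-3 v1=-2 v2=3 v3=0
Collision at t=5: particles 2 and 3 swap velocities; positions: p0=-10 p1=-2 p2=18 p3=18; velocities now: v0=-3 v1=-2 v2=0 v3=3

Answer: 0,1 1,2 2,3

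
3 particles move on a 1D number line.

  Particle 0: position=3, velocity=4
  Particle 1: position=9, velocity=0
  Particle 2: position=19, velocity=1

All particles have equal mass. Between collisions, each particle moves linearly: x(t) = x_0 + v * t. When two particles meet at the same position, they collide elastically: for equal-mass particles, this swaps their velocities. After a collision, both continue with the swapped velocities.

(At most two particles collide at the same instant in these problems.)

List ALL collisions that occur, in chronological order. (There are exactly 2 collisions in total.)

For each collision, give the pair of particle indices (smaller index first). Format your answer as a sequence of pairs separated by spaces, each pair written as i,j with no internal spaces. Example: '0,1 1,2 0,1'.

Collision at t=3/2: particles 0 and 1 swap velocities; positions: p0=9 p1=9 p2=41/2; velocities now: v0=0 v1=4 v2=1
Collision at t=16/3: particles 1 and 2 swap velocities; positions: p0=9 p1=73/3 p2=73/3; velocities now: v0=0 v1=1 v2=4

Answer: 0,1 1,2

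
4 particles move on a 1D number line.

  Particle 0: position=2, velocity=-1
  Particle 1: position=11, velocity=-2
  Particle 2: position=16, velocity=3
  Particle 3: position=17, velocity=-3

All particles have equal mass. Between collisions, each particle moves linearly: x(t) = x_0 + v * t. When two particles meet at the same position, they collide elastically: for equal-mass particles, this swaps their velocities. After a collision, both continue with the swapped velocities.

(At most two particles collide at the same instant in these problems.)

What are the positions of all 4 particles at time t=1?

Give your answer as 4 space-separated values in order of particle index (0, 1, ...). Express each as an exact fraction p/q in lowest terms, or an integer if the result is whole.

Answer: 1 9 14 19

Derivation:
Collision at t=1/6: particles 2 and 3 swap velocities; positions: p0=11/6 p1=32/3 p2=33/2 p3=33/2; velocities now: v0=-1 v1=-2 v2=-3 v3=3
Advance to t=1 (no further collisions before then); velocities: v0=-1 v1=-2 v2=-3 v3=3; positions = 1 9 14 19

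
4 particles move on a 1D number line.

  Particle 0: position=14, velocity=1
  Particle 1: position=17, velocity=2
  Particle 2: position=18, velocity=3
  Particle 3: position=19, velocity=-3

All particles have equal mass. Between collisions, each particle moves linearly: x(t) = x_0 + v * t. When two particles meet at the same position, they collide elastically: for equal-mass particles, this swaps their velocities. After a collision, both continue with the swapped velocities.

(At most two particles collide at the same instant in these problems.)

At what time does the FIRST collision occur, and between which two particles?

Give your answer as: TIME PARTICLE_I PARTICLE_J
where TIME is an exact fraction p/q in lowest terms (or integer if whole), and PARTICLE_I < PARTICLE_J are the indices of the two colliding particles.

Pair (0,1): pos 14,17 vel 1,2 -> not approaching (rel speed -1 <= 0)
Pair (1,2): pos 17,18 vel 2,3 -> not approaching (rel speed -1 <= 0)
Pair (2,3): pos 18,19 vel 3,-3 -> gap=1, closing at 6/unit, collide at t=1/6
Earliest collision: t=1/6 between 2 and 3

Answer: 1/6 2 3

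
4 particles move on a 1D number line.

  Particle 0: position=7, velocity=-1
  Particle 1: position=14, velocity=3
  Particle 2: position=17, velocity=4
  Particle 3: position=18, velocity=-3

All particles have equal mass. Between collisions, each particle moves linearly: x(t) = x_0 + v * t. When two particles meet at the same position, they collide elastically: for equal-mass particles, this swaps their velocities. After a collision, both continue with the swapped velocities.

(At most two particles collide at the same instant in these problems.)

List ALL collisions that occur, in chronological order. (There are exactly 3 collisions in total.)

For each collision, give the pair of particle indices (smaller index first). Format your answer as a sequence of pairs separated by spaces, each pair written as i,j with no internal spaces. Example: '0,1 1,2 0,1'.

Collision at t=1/7: particles 2 and 3 swap velocities; positions: p0=48/7 p1=101/7 p2=123/7 p3=123/7; velocities now: v0=-1 v1=3 v2=-3 v3=4
Collision at t=2/3: particles 1 and 2 swap velocities; positions: p0=19/3 p1=16 p2=16 p3=59/3; velocities now: v0=-1 v1=-3 v2=3 v3=4
Collision at t=11/2: particles 0 and 1 swap velocities; positions: p0=3/2 p1=3/2 p2=61/2 p3=39; velocities now: v0=-3 v1=-1 v2=3 v3=4

Answer: 2,3 1,2 0,1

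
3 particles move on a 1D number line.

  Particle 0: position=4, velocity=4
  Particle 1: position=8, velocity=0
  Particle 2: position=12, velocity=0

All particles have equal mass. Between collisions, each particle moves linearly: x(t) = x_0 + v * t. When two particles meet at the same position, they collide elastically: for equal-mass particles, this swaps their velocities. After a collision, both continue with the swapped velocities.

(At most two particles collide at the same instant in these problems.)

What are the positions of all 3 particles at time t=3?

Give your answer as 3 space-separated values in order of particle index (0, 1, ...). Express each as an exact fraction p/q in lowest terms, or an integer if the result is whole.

Collision at t=1: particles 0 and 1 swap velocities; positions: p0=8 p1=8 p2=12; velocities now: v0=0 v1=4 v2=0
Collision at t=2: particles 1 and 2 swap velocities; positions: p0=8 p1=12 p2=12; velocities now: v0=0 v1=0 v2=4
Advance to t=3 (no further collisions before then); velocities: v0=0 v1=0 v2=4; positions = 8 12 16

Answer: 8 12 16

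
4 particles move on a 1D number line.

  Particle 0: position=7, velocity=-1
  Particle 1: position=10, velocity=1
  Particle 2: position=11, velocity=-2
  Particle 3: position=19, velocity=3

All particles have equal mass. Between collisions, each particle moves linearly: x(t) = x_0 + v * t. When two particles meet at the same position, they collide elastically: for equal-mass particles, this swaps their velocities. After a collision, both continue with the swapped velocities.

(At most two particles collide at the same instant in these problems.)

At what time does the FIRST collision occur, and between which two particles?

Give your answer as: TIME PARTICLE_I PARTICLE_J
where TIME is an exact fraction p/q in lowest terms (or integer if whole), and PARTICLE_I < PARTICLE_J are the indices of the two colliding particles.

Pair (0,1): pos 7,10 vel -1,1 -> not approaching (rel speed -2 <= 0)
Pair (1,2): pos 10,11 vel 1,-2 -> gap=1, closing at 3/unit, collide at t=1/3
Pair (2,3): pos 11,19 vel -2,3 -> not approaching (rel speed -5 <= 0)
Earliest collision: t=1/3 between 1 and 2

Answer: 1/3 1 2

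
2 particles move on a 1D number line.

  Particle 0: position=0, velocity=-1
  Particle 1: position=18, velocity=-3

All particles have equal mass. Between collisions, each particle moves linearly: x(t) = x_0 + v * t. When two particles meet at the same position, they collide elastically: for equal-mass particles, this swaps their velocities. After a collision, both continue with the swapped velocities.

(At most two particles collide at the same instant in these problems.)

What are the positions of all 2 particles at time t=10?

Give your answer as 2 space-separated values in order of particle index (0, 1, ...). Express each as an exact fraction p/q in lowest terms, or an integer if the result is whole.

Collision at t=9: particles 0 and 1 swap velocities; positions: p0=-9 p1=-9; velocities now: v0=-3 v1=-1
Advance to t=10 (no further collisions before then); velocities: v0=-3 v1=-1; positions = -12 -10

Answer: -12 -10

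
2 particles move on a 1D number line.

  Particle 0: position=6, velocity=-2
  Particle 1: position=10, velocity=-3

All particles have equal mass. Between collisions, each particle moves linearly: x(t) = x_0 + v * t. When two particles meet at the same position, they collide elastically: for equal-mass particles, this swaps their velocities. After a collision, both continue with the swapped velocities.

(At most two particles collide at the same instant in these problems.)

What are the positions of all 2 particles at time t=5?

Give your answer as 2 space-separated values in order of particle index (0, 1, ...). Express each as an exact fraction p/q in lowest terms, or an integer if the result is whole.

Answer: -5 -4

Derivation:
Collision at t=4: particles 0 and 1 swap velocities; positions: p0=-2 p1=-2; velocities now: v0=-3 v1=-2
Advance to t=5 (no further collisions before then); velocities: v0=-3 v1=-2; positions = -5 -4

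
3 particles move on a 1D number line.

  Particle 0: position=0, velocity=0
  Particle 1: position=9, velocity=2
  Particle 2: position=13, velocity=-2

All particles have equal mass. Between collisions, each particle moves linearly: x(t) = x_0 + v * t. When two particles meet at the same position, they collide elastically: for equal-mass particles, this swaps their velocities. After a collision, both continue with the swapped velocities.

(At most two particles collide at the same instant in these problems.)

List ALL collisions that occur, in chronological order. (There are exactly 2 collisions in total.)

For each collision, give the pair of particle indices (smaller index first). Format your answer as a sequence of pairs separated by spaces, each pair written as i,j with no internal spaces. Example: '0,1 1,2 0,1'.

Collision at t=1: particles 1 and 2 swap velocities; positions: p0=0 p1=11 p2=11; velocities now: v0=0 v1=-2 v2=2
Collision at t=13/2: particles 0 and 1 swap velocities; positions: p0=0 p1=0 p2=22; velocities now: v0=-2 v1=0 v2=2

Answer: 1,2 0,1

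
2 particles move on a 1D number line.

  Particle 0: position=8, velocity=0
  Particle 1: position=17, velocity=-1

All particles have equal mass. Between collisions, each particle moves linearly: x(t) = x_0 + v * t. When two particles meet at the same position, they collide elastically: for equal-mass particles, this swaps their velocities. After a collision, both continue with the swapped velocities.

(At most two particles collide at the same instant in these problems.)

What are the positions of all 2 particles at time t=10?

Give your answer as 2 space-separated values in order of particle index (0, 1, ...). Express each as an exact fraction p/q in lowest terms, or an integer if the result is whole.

Answer: 7 8

Derivation:
Collision at t=9: particles 0 and 1 swap velocities; positions: p0=8 p1=8; velocities now: v0=-1 v1=0
Advance to t=10 (no further collisions before then); velocities: v0=-1 v1=0; positions = 7 8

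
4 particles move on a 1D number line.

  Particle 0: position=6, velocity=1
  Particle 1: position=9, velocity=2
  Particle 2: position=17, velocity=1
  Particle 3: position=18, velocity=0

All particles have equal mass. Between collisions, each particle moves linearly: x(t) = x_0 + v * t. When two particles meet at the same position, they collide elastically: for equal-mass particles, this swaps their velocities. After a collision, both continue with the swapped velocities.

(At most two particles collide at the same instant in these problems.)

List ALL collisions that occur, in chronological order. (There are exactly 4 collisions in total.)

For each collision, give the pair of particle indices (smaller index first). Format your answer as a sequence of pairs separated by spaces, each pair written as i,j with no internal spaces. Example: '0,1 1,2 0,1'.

Collision at t=1: particles 2 and 3 swap velocities; positions: p0=7 p1=11 p2=18 p3=18; velocities now: v0=1 v1=2 v2=0 v3=1
Collision at t=9/2: particles 1 and 2 swap velocities; positions: p0=21/2 p1=18 p2=18 p3=43/2; velocities now: v0=1 v1=0 v2=2 v3=1
Collision at t=8: particles 2 and 3 swap velocities; positions: p0=14 p1=18 p2=25 p3=25; velocities now: v0=1 v1=0 v2=1 v3=2
Collision at t=12: particles 0 and 1 swap velocities; positions: p0=18 p1=18 p2=29 p3=33; velocities now: v0=0 v1=1 v2=1 v3=2

Answer: 2,3 1,2 2,3 0,1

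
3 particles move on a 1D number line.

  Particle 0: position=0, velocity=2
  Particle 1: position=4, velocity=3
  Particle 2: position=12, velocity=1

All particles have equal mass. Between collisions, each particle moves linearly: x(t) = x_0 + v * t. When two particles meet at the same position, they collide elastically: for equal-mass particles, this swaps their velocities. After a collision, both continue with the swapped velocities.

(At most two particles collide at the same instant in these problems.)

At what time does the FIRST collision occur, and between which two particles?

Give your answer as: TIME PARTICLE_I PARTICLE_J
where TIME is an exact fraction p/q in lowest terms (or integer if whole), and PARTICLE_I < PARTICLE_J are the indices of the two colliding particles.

Pair (0,1): pos 0,4 vel 2,3 -> not approaching (rel speed -1 <= 0)
Pair (1,2): pos 4,12 vel 3,1 -> gap=8, closing at 2/unit, collide at t=4
Earliest collision: t=4 between 1 and 2

Answer: 4 1 2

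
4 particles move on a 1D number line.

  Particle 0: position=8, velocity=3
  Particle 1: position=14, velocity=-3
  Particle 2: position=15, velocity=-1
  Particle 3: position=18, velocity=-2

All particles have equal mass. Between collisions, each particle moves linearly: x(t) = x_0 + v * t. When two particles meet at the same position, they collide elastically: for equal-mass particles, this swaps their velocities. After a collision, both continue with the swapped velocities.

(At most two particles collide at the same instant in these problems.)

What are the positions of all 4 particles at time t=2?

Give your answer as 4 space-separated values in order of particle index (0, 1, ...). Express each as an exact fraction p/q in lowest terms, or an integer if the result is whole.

Collision at t=1: particles 0 and 1 swap velocities; positions: p0=11 p1=11 p2=14 p3=16; velocities now: v0=-3 v1=3 v2=-1 v3=-2
Collision at t=7/4: particles 1 and 2 swap velocities; positions: p0=35/4 p1=53/4 p2=53/4 p3=29/2; velocities now: v0=-3 v1=-1 v2=3 v3=-2
Collision at t=2: particles 2 and 3 swap velocities; positions: p0=8 p1=13 p2=14 p3=14; velocities now: v0=-3 v1=-1 v2=-2 v3=3
Advance to t=2 (no further collisions before then); velocities: v0=-3 v1=-1 v2=-2 v3=3; positions = 8 13 14 14

Answer: 8 13 14 14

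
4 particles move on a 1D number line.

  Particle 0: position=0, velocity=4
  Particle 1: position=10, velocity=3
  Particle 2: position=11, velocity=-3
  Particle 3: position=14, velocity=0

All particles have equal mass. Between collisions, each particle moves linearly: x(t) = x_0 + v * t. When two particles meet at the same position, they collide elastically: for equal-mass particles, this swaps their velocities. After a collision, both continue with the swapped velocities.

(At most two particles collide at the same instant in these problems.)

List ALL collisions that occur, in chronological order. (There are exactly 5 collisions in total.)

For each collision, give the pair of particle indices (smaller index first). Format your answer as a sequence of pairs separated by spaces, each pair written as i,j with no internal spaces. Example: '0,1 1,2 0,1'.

Answer: 1,2 2,3 0,1 1,2 2,3

Derivation:
Collision at t=1/6: particles 1 and 2 swap velocities; positions: p0=2/3 p1=21/2 p2=21/2 p3=14; velocities now: v0=4 v1=-3 v2=3 v3=0
Collision at t=4/3: particles 2 and 3 swap velocities; positions: p0=16/3 p1=7 p2=14 p3=14; velocities now: v0=4 v1=-3 v2=0 v3=3
Collision at t=11/7: particles 0 and 1 swap velocities; positions: p0=44/7 p1=44/7 p2=14 p3=103/7; velocities now: v0=-3 v1=4 v2=0 v3=3
Collision at t=7/2: particles 1 and 2 swap velocities; positions: p0=1/2 p1=14 p2=14 p3=41/2; velocities now: v0=-3 v1=0 v2=4 v3=3
Collision at t=10: particles 2 and 3 swap velocities; positions: p0=-19 p1=14 p2=40 p3=40; velocities now: v0=-3 v1=0 v2=3 v3=4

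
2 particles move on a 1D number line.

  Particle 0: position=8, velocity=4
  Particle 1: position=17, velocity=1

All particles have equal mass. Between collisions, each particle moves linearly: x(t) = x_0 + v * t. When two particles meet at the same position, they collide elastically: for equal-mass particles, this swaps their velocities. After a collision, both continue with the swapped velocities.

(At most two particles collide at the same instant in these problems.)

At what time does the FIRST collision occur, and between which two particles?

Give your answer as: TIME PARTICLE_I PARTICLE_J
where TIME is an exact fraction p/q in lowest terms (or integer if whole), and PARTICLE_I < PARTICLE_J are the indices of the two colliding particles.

Pair (0,1): pos 8,17 vel 4,1 -> gap=9, closing at 3/unit, collide at t=3
Earliest collision: t=3 between 0 and 1

Answer: 3 0 1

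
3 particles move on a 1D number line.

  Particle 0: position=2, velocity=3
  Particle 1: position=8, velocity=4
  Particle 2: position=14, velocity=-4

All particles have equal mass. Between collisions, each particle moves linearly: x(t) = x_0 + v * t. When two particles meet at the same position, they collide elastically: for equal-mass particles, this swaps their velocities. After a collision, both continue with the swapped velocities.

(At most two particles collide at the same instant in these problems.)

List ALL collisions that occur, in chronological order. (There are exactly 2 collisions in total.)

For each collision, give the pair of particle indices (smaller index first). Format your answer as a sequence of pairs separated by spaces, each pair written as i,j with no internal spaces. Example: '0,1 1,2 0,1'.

Collision at t=3/4: particles 1 and 2 swap velocities; positions: p0=17/4 p1=11 p2=11; velocities now: v0=3 v1=-4 v2=4
Collision at t=12/7: particles 0 and 1 swap velocities; positions: p0=50/7 p1=50/7 p2=104/7; velocities now: v0=-4 v1=3 v2=4

Answer: 1,2 0,1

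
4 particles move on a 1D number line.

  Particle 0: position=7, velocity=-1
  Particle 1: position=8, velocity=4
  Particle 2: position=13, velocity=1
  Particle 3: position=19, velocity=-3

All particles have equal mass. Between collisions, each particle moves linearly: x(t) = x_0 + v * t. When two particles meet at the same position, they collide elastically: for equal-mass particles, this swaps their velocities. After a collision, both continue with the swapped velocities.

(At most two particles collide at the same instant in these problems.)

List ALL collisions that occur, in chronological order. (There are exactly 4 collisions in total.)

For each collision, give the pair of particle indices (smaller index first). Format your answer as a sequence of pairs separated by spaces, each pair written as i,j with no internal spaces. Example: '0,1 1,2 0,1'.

Answer: 2,3 1,2 2,3 0,1

Derivation:
Collision at t=3/2: particles 2 and 3 swap velocities; positions: p0=11/2 p1=14 p2=29/2 p3=29/2; velocities now: v0=-1 v1=4 v2=-3 v3=1
Collision at t=11/7: particles 1 and 2 swap velocities; positions: p0=38/7 p1=100/7 p2=100/7 p3=102/7; velocities now: v0=-1 v1=-3 v2=4 v3=1
Collision at t=5/3: particles 2 and 3 swap velocities; positions: p0=16/3 p1=14 p2=44/3 p3=44/3; velocities now: v0=-1 v1=-3 v2=1 v3=4
Collision at t=6: particles 0 and 1 swap velocities; positions: p0=1 p1=1 p2=19 p3=32; velocities now: v0=-3 v1=-1 v2=1 v3=4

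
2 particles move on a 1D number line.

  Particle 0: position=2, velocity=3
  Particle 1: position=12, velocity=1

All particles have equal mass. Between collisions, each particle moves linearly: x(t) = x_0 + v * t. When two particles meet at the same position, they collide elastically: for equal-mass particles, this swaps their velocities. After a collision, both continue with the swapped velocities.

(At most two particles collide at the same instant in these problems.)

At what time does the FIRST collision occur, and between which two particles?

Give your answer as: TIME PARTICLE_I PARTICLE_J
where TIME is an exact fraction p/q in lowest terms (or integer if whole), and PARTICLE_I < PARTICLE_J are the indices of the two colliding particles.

Pair (0,1): pos 2,12 vel 3,1 -> gap=10, closing at 2/unit, collide at t=5
Earliest collision: t=5 between 0 and 1

Answer: 5 0 1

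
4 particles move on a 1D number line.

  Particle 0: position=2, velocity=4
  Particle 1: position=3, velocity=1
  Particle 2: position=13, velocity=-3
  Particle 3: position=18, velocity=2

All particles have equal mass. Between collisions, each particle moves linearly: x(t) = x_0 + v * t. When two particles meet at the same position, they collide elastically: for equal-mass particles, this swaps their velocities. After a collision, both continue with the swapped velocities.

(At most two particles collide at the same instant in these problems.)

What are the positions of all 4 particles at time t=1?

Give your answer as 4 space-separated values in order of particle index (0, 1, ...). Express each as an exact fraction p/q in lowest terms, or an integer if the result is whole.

Answer: 4 6 10 20

Derivation:
Collision at t=1/3: particles 0 and 1 swap velocities; positions: p0=10/3 p1=10/3 p2=12 p3=56/3; velocities now: v0=1 v1=4 v2=-3 v3=2
Advance to t=1 (no further collisions before then); velocities: v0=1 v1=4 v2=-3 v3=2; positions = 4 6 10 20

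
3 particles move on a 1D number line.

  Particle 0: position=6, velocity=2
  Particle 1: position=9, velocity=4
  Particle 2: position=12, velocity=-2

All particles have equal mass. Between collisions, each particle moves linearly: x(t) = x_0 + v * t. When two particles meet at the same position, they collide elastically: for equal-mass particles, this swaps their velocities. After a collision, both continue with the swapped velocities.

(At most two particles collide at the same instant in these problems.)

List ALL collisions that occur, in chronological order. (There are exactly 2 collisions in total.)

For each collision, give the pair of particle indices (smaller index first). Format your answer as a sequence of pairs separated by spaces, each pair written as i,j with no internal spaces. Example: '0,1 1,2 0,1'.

Answer: 1,2 0,1

Derivation:
Collision at t=1/2: particles 1 and 2 swap velocities; positions: p0=7 p1=11 p2=11; velocities now: v0=2 v1=-2 v2=4
Collision at t=3/2: particles 0 and 1 swap velocities; positions: p0=9 p1=9 p2=15; velocities now: v0=-2 v1=2 v2=4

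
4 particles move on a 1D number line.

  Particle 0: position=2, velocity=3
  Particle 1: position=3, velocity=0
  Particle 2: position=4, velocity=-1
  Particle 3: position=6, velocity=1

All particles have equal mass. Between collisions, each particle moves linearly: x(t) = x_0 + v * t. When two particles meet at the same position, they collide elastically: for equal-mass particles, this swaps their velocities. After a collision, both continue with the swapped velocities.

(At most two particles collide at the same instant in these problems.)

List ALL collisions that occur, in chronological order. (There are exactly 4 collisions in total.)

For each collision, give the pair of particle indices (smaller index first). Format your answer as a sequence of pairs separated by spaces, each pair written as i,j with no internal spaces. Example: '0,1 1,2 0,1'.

Answer: 0,1 1,2 0,1 2,3

Derivation:
Collision at t=1/3: particles 0 and 1 swap velocities; positions: p0=3 p1=3 p2=11/3 p3=19/3; velocities now: v0=0 v1=3 v2=-1 v3=1
Collision at t=1/2: particles 1 and 2 swap velocities; positions: p0=3 p1=7/2 p2=7/2 p3=13/2; velocities now: v0=0 v1=-1 v2=3 v3=1
Collision at t=1: particles 0 and 1 swap velocities; positions: p0=3 p1=3 p2=5 p3=7; velocities now: v0=-1 v1=0 v2=3 v3=1
Collision at t=2: particles 2 and 3 swap velocities; positions: p0=2 p1=3 p2=8 p3=8; velocities now: v0=-1 v1=0 v2=1 v3=3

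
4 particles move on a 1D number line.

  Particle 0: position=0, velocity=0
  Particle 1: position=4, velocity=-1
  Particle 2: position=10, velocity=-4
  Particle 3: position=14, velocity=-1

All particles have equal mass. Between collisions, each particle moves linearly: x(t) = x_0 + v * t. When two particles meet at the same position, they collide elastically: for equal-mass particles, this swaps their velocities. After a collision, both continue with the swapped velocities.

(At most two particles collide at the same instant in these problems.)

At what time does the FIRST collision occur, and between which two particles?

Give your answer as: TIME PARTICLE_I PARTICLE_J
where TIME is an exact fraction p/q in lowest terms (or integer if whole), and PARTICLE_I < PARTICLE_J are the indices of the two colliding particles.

Pair (0,1): pos 0,4 vel 0,-1 -> gap=4, closing at 1/unit, collide at t=4
Pair (1,2): pos 4,10 vel -1,-4 -> gap=6, closing at 3/unit, collide at t=2
Pair (2,3): pos 10,14 vel -4,-1 -> not approaching (rel speed -3 <= 0)
Earliest collision: t=2 between 1 and 2

Answer: 2 1 2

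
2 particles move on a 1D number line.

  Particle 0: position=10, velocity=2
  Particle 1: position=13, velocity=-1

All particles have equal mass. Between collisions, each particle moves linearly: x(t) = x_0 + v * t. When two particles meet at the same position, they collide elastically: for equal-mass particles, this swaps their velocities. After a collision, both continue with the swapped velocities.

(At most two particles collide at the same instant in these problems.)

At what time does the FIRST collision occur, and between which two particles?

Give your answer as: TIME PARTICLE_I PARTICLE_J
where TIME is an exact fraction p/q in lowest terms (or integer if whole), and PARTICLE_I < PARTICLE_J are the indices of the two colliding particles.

Pair (0,1): pos 10,13 vel 2,-1 -> gap=3, closing at 3/unit, collide at t=1
Earliest collision: t=1 between 0 and 1

Answer: 1 0 1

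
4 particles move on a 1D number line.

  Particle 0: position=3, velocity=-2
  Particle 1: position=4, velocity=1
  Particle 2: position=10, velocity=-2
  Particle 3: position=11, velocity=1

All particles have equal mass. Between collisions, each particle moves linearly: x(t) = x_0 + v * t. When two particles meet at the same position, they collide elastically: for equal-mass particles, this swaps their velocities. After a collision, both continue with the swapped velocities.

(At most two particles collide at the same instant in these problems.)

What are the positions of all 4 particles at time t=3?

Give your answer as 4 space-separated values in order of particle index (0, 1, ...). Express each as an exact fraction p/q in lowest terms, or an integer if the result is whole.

Collision at t=2: particles 1 and 2 swap velocities; positions: p0=-1 p1=6 p2=6 p3=13; velocities now: v0=-2 v1=-2 v2=1 v3=1
Advance to t=3 (no further collisions before then); velocities: v0=-2 v1=-2 v2=1 v3=1; positions = -3 4 7 14

Answer: -3 4 7 14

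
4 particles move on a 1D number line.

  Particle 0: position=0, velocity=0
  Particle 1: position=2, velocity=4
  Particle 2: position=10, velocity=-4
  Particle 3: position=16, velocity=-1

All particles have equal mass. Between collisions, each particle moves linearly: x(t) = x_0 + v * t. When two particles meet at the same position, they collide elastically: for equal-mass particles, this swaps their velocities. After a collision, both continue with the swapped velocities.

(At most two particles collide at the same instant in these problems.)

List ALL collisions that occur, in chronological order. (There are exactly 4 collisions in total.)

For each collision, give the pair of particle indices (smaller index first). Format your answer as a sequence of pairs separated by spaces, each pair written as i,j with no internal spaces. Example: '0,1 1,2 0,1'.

Answer: 1,2 0,1 2,3 1,2

Derivation:
Collision at t=1: particles 1 and 2 swap velocities; positions: p0=0 p1=6 p2=6 p3=15; velocities now: v0=0 v1=-4 v2=4 v3=-1
Collision at t=5/2: particles 0 and 1 swap velocities; positions: p0=0 p1=0 p2=12 p3=27/2; velocities now: v0=-4 v1=0 v2=4 v3=-1
Collision at t=14/5: particles 2 and 3 swap velocities; positions: p0=-6/5 p1=0 p2=66/5 p3=66/5; velocities now: v0=-4 v1=0 v2=-1 v3=4
Collision at t=16: particles 1 and 2 swap velocities; positions: p0=-54 p1=0 p2=0 p3=66; velocities now: v0=-4 v1=-1 v2=0 v3=4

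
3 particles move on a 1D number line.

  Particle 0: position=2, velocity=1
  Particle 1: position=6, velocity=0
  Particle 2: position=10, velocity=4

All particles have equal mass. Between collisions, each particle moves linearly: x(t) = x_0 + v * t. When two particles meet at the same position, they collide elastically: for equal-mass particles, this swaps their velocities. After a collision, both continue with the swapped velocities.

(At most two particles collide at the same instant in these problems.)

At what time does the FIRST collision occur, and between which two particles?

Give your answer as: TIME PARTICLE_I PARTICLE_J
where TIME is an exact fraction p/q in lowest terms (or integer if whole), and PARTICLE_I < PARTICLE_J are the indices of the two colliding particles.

Answer: 4 0 1

Derivation:
Pair (0,1): pos 2,6 vel 1,0 -> gap=4, closing at 1/unit, collide at t=4
Pair (1,2): pos 6,10 vel 0,4 -> not approaching (rel speed -4 <= 0)
Earliest collision: t=4 between 0 and 1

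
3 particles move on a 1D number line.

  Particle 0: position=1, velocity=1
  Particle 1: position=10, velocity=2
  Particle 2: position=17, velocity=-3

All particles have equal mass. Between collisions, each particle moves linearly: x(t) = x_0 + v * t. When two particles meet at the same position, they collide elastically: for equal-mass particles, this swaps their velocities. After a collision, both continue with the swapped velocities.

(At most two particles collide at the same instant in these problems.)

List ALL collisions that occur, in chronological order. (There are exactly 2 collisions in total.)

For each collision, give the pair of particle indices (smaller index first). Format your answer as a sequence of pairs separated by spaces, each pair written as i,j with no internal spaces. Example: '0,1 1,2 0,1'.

Collision at t=7/5: particles 1 and 2 swap velocities; positions: p0=12/5 p1=64/5 p2=64/5; velocities now: v0=1 v1=-3 v2=2
Collision at t=4: particles 0 and 1 swap velocities; positions: p0=5 p1=5 p2=18; velocities now: v0=-3 v1=1 v2=2

Answer: 1,2 0,1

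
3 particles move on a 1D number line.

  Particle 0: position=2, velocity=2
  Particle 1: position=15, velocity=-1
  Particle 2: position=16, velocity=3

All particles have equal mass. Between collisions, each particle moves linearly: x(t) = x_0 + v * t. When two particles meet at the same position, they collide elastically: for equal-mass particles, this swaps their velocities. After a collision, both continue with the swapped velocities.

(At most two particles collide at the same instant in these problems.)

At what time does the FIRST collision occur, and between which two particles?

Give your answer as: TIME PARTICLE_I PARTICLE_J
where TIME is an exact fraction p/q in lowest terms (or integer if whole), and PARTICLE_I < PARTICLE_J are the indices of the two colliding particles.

Answer: 13/3 0 1

Derivation:
Pair (0,1): pos 2,15 vel 2,-1 -> gap=13, closing at 3/unit, collide at t=13/3
Pair (1,2): pos 15,16 vel -1,3 -> not approaching (rel speed -4 <= 0)
Earliest collision: t=13/3 between 0 and 1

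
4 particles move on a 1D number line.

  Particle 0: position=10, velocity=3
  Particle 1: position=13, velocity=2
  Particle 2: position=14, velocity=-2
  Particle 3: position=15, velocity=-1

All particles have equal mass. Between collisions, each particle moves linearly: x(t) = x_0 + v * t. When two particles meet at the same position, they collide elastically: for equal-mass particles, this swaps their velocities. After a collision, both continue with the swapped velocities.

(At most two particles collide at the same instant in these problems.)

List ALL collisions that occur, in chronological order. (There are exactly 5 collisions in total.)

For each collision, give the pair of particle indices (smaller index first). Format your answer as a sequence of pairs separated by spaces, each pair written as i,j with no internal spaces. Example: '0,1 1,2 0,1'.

Answer: 1,2 2,3 0,1 1,2 2,3

Derivation:
Collision at t=1/4: particles 1 and 2 swap velocities; positions: p0=43/4 p1=27/2 p2=27/2 p3=59/4; velocities now: v0=3 v1=-2 v2=2 v3=-1
Collision at t=2/3: particles 2 and 3 swap velocities; positions: p0=12 p1=38/3 p2=43/3 p3=43/3; velocities now: v0=3 v1=-2 v2=-1 v3=2
Collision at t=4/5: particles 0 and 1 swap velocities; positions: p0=62/5 p1=62/5 p2=71/5 p3=73/5; velocities now: v0=-2 v1=3 v2=-1 v3=2
Collision at t=5/4: particles 1 and 2 swap velocities; positions: p0=23/2 p1=55/4 p2=55/4 p3=31/2; velocities now: v0=-2 v1=-1 v2=3 v3=2
Collision at t=3: particles 2 and 3 swap velocities; positions: p0=8 p1=12 p2=19 p3=19; velocities now: v0=-2 v1=-1 v2=2 v3=3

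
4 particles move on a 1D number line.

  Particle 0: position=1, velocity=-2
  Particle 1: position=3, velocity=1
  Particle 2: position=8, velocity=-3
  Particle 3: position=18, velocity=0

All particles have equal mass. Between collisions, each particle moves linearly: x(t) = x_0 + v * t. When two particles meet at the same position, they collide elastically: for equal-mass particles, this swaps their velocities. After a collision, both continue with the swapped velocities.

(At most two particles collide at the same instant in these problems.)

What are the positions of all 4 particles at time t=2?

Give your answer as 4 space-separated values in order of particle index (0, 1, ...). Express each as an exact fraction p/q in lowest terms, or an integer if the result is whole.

Answer: -3 2 5 18

Derivation:
Collision at t=5/4: particles 1 and 2 swap velocities; positions: p0=-3/2 p1=17/4 p2=17/4 p3=18; velocities now: v0=-2 v1=-3 v2=1 v3=0
Advance to t=2 (no further collisions before then); velocities: v0=-2 v1=-3 v2=1 v3=0; positions = -3 2 5 18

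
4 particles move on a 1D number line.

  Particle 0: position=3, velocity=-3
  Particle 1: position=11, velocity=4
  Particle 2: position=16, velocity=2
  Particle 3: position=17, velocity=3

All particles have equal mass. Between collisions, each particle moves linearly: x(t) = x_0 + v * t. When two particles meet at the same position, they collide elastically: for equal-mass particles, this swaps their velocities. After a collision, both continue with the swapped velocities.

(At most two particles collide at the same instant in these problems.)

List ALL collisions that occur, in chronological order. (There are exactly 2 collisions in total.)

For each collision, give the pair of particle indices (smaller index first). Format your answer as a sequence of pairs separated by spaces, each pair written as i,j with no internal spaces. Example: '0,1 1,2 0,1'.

Answer: 1,2 2,3

Derivation:
Collision at t=5/2: particles 1 and 2 swap velocities; positions: p0=-9/2 p1=21 p2=21 p3=49/2; velocities now: v0=-3 v1=2 v2=4 v3=3
Collision at t=6: particles 2 and 3 swap velocities; positions: p0=-15 p1=28 p2=35 p3=35; velocities now: v0=-3 v1=2 v2=3 v3=4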